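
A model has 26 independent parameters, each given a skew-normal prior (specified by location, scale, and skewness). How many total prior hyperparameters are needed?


Each skew-normal prior needs 3 hyperparameters (location, scale, and skewness).
Total = 3 * 26 = 78

78


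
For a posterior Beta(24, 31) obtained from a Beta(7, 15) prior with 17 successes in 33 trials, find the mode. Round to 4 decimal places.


Mode = (alpha - 1) / (alpha + beta - 2)
= 23 / 53
= 0.434

0.434


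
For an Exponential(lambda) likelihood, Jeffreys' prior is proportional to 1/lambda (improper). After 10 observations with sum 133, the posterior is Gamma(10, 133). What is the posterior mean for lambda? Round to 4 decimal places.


Posterior = Gamma(n, sum_x) = Gamma(10, 133)
Posterior mean = shape/rate = 10/133
= 0.0752

0.0752


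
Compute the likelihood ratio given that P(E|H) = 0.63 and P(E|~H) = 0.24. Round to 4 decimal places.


LR = P(E|H) / P(E|~H)
= 0.63 / 0.24 = 2.625

2.625


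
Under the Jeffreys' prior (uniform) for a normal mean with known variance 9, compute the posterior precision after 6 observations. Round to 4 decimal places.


Prior precision = 0 (flat prior).
Post. prec. = 0 + n/var = 6/9 = 0.6667

0.6667


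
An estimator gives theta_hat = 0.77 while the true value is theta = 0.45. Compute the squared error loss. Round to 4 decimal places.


The squared error loss is (theta_hat - theta)^2
= (0.77 - 0.45)^2
= (0.32)^2 = 0.1024

0.1024


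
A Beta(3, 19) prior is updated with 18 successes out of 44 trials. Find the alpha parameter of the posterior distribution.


In the Beta-Binomial conjugate update:
alpha_post = alpha_prior + successes
= 3 + 18
= 21

21


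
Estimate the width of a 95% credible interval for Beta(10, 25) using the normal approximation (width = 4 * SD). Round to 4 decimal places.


For Beta(a,b): Var = ab/((a+b)^2(a+b+1))
Var = 0.0057, SD = 0.0753
Approximate 95% CI width = 4 * 0.0753 = 0.3012

0.3012


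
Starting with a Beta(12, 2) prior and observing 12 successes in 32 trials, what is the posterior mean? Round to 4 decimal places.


Posterior parameters: alpha = 12 + 12 = 24
beta = 2 + 20 = 22
Posterior mean = alpha / (alpha + beta) = 24 / 46
= 0.5217

0.5217


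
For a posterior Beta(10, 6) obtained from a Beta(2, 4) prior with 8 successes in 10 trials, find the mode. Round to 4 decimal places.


Mode = (alpha - 1) / (alpha + beta - 2)
= 9 / 14
= 0.6429

0.6429


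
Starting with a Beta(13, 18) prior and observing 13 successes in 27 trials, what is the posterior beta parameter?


Posterior beta = prior beta + failures
Failures = 27 - 13 = 14
beta_post = 18 + 14 = 32

32


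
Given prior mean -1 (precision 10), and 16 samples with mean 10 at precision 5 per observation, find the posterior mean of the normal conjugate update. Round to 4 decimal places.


The posterior mean is a precision-weighted average of prior and data.
Post. prec. = 10 + 80 = 90
Post. mean = (-10 + 800)/90 = 790/90 = 8.7778

8.7778


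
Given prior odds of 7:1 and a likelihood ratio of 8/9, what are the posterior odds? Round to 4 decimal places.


Posterior odds = prior odds * LR
Prior odds = 7/1 = 7.0
LR = 8/9 = 0.8889
Posterior odds = 7.0 * 0.8889 = 6.2222

6.2222


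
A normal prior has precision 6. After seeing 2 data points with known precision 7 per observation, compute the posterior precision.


In the conjugate normal model, precisions add:
tau_posterior = tau_prior + n * tau_data
= 6 + 2*7 = 20

20


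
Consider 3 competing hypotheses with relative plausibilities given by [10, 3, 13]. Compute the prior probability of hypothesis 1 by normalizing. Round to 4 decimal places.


Sum of weights = 10 + 3 + 13 = 26
Normalized prior for H1 = 10 / 26
= 0.3846

0.3846


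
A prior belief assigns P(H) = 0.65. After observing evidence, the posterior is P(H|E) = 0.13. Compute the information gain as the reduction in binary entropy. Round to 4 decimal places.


H(prior) = -0.65*log2(0.65) - 0.35*log2(0.35)
= 0.9341
H(post) = -0.13*log2(0.13) - 0.87*log2(0.87)
= 0.5574
IG = 0.9341 - 0.5574 = 0.3766

0.3766


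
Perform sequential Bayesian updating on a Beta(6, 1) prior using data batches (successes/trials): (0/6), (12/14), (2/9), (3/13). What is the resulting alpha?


Accumulate successes: 17
Posterior alpha = prior alpha + sum of successes
= 6 + 17 = 23

23


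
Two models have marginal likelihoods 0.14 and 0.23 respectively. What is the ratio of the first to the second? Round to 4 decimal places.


Evidence ratio = 0.14 / 0.23
= 0.6087

0.6087


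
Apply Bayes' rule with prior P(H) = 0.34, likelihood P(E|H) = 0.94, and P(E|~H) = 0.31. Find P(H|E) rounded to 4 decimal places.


Step 1: Compute marginal P(E) = P(E|H)P(H) + P(E|~H)P(~H)
= 0.94*0.34 + 0.31*0.66 = 0.5242
Step 2: P(H|E) = P(E|H)P(H)/P(E) = 0.3196/0.5242
= 0.6097

0.6097


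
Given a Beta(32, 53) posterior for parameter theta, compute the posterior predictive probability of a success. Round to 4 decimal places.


For a Beta-Bernoulli model, the predictive probability is the mean:
P(success) = 32/(32+53) = 32/85 = 0.3765

0.3765


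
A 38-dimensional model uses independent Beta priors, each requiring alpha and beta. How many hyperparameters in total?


Per parameter: 2 (alpha and beta).
Total = 38 * 2 = 76

76


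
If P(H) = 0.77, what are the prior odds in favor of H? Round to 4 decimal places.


Prior odds = P(H) / (1 - P(H))
= 0.77 / 0.23
= 3.3478

3.3478


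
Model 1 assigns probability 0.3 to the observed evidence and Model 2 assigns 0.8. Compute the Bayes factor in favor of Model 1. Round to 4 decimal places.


BF = P(data|M1) / P(data|M2)
= 0.3 / 0.8 = 0.375

0.375


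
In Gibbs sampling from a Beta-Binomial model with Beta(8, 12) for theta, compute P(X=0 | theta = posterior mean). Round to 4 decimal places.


Posterior mean = alpha/(alpha+beta) = 8/20 = 0.4
P(X=0|theta=mean) = 1 - theta = 0.6

0.6


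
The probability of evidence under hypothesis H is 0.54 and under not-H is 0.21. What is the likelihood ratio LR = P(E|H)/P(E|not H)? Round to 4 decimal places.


LR = 0.54 / 0.21
= 2.5714

2.5714


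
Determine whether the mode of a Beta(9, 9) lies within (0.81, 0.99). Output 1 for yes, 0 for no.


First find the mode: (a-1)/(a+b-2) = 0.5
Is 0.5 in (0.81, 0.99)? 0

0


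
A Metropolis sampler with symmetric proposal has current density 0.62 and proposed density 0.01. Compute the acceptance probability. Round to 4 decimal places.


For symmetric proposals, acceptance = min(1, pi(x*)/pi(x))
= min(1, 0.01/0.62)
= min(1, 0.0161) = 0.0161

0.0161


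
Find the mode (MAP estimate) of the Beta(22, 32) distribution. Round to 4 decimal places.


For Beta(a,b) with a,b > 1:
Mode = (a-1)/(a+b-2) = (22-1)/(54-2)
= 21/52 = 0.4038

0.4038


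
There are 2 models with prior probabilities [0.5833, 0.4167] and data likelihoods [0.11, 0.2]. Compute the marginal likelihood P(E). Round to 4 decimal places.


P(E) = sum over models of P(M_i) * P(E|M_i)
= 0.5833*0.11 + 0.4167*0.2
= 0.1475

0.1475


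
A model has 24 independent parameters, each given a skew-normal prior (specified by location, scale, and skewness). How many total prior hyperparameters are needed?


Each skew-normal prior needs 3 hyperparameters (location, scale, and skewness).
Total = 3 * 24 = 72

72


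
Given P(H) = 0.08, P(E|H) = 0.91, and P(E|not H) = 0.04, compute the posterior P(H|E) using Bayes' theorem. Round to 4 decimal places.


By Bayes' theorem: P(H|E) = P(E|H)*P(H) / P(E)
P(E) = P(E|H)*P(H) + P(E|not H)*P(not H)
P(E) = 0.91*0.08 + 0.04*0.92 = 0.1096
P(H|E) = 0.91*0.08 / 0.1096 = 0.6642

0.6642


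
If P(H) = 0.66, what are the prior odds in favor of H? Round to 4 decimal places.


Prior odds = P(H) / (1 - P(H))
= 0.66 / 0.34
= 1.9412

1.9412


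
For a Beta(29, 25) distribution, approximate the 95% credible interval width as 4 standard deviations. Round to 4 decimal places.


Variance of Beta(a,b) = ab / ((a+b)^2 * (a+b+1))
= 29*25 / ((54)^2 * 55)
= 0.0045
SD = sqrt(0.0045) = 0.0672
Width = 4 * SD = 0.2689

0.2689


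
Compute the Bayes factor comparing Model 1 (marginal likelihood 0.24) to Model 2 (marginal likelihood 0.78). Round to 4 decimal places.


BF12 = marginal likelihood of M1 / marginal likelihood of M2
= 0.24/0.78
= 0.3077

0.3077


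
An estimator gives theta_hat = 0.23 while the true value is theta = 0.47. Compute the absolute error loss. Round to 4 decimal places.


The absolute error loss is |theta_hat - theta|
= |0.23 - 0.47|
= 0.24

0.24


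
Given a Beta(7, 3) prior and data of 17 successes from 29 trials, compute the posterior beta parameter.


Number of failures = 29 - 17 = 12
Posterior beta = 3 + 12 = 15

15


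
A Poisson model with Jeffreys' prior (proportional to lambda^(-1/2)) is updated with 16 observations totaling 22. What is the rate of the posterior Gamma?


Posterior = Gamma(0.5 + S, n)
= Gamma(0.5 + 22, 16)
Posterior rate = 0 + n = 16

16.0


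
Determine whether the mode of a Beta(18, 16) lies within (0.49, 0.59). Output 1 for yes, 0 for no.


First find the mode: (a-1)/(a+b-2) = 0.5312
Is 0.5312 in (0.49, 0.59)? 1

1


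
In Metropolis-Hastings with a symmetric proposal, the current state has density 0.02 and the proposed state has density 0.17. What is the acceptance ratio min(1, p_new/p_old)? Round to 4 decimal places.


Ratio = p_new / p_old = 0.17 / 0.02 = 8.5
Acceptance = min(1, 8.5) = 1.0

1.0


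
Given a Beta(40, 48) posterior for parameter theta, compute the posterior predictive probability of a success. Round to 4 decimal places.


For a Beta-Bernoulli model, the predictive probability is the mean:
P(success) = 40/(40+48) = 40/88 = 0.4545

0.4545


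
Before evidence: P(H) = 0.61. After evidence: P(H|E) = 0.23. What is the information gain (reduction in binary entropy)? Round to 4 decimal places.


Prior entropy = 0.9648
Posterior entropy = 0.778
Information gain = 0.9648 - 0.778 = 0.1868

0.1868


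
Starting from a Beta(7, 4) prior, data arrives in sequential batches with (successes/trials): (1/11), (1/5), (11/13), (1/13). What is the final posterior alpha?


In sequential Bayesian updating, we sum all successes.
Total successes = 14
Final alpha = 7 + 14 = 21

21


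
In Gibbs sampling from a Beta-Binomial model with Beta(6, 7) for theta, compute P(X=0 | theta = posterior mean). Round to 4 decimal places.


Posterior mean = alpha/(alpha+beta) = 6/13 = 0.4615
P(X=0|theta=mean) = 1 - theta = 0.5385

0.5385


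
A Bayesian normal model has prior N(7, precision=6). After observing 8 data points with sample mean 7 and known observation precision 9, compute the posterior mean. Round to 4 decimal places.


Posterior mean = (prior_precision * prior_mean + n * data_precision * data_mean) / (prior_precision + n * data_precision)
Numerator = 6*7 + 8*9*7 = 546
Denominator = 6 + 8*9 = 78
Posterior mean = 7.0

7.0


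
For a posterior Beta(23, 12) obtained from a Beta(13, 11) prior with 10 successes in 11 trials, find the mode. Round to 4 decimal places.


Mode = (alpha - 1) / (alpha + beta - 2)
= 22 / 33
= 0.6667

0.6667


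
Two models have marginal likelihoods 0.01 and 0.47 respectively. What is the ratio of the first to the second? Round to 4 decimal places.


Evidence ratio = 0.01 / 0.47
= 0.0213

0.0213


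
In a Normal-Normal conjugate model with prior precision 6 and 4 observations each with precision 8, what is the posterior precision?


Posterior precision = prior precision + n * observation precision
= 6 + 4 * 8
= 6 + 32 = 38

38


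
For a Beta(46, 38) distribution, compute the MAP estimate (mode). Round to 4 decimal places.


MAP = mode = (a-1)/(a+b-2)
= (46-1)/(46+38-2)
= 45/82 = 0.5488

0.5488


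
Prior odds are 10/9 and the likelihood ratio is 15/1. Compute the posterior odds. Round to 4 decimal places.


Posterior odds = prior odds * likelihood ratio
= (10/9) * (15/1)
= 150 / 9
= 16.6667

16.6667


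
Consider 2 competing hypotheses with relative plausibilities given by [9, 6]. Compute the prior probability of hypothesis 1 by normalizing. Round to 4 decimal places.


Sum of weights = 9 + 6 = 15
Normalized prior for H1 = 9 / 15
= 0.6

0.6


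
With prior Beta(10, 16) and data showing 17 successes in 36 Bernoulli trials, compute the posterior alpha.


Conjugate update: alpha_posterior = alpha_prior + k
= 10 + 17 = 27

27


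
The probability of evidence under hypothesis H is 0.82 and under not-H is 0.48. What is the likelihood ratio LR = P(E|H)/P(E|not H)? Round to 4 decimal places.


LR = 0.82 / 0.48
= 1.7083

1.7083


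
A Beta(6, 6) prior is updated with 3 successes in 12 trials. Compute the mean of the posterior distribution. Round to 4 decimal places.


After update: Beta(9, 15)
Mean = 9 / (9 + 15) = 9 / 24
= 0.375

0.375


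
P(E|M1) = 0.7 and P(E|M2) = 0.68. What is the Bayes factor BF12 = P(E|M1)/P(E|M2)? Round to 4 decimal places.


Bayes factor BF12 = P(E|M1) / P(E|M2)
= 0.7 / 0.68
= 1.0294

1.0294


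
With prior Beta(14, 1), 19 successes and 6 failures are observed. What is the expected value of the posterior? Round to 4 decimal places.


Posterior = Beta(33, 7)
E[theta] = alpha/(alpha+beta)
= 33/40 = 0.825

0.825


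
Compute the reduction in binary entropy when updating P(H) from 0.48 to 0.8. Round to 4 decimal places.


H_before = -p*log2(p) - (1-p)*log2(1-p) for p=0.48: 0.9988
H_after for p=0.8: 0.7219
Reduction = 0.9988 - 0.7219 = 0.2769

0.2769


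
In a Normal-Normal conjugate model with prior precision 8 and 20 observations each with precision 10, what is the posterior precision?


Posterior precision = prior precision + n * observation precision
= 8 + 20 * 10
= 8 + 200 = 208

208


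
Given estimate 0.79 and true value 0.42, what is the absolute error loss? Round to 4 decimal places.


Absolute error = |estimate - true|
= |0.37| = 0.37

0.37


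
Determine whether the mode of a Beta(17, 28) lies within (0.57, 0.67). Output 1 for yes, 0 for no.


First find the mode: (a-1)/(a+b-2) = 0.3721
Is 0.3721 in (0.57, 0.67)? 0

0


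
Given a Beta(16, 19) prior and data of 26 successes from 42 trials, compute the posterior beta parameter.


Number of failures = 42 - 26 = 16
Posterior beta = 19 + 16 = 35

35


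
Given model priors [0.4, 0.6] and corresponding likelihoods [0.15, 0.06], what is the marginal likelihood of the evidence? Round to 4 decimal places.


P(E) = sum_i P(M_i) P(E|M_i)
= 0.06 + 0.036
= 0.096

0.096


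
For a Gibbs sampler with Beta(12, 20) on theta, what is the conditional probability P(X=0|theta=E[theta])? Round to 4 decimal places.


E[theta] = 12/(12+20) = 0.375
P(X=0|theta) = 1 - theta = 0.625

0.625


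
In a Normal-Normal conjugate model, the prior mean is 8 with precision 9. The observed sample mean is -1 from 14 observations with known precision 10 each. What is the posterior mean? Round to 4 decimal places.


Posterior precision = tau0 + n*tau = 9 + 14*10 = 149
Posterior mean = (tau0*mu0 + n*tau*xbar) / posterior_precision
= (9*8 + 14*10*-1) / 149
= -68 / 149 = -0.4564

-0.4564


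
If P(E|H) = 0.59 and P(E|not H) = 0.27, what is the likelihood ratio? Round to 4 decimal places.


Likelihood ratio = P(E|H) / P(E|not H)
= 0.59 / 0.27
= 2.1852

2.1852


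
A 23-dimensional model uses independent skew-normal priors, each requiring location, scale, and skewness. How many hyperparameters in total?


Per parameter: 3 (location, scale, and skewness).
Total = 23 * 3 = 69

69


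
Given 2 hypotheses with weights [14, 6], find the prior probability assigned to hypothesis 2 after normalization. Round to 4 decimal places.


To normalize, divide each weight by the sum of all weights.
Sum = 20
Prior(H2) = 6/20 = 0.3

0.3


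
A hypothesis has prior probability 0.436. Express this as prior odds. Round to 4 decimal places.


Odds = P(H) / P(not H) = 0.436 / 0.564
= 0.773

0.773


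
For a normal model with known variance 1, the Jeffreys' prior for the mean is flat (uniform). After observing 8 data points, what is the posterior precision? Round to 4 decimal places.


Jeffreys' prior for normal mean (known variance) is flat.
Prior precision = 0.
Posterior precision = prior_prec + n/sigma^2 = 0 + 8/1
= 8.0

8.0


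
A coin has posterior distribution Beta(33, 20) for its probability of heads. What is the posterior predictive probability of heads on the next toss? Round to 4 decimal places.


Posterior predictive = E[theta] = alpha/(alpha+beta)
= 33/53
= 0.6226

0.6226


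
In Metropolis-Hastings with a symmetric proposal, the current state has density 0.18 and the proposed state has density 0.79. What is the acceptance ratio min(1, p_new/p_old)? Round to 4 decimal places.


Ratio = p_new / p_old = 0.79 / 0.18 = 4.3889
Acceptance = min(1, 4.3889) = 1.0

1.0


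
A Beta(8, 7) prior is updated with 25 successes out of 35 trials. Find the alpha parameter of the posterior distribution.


In the Beta-Binomial conjugate update:
alpha_post = alpha_prior + successes
= 8 + 25
= 33

33


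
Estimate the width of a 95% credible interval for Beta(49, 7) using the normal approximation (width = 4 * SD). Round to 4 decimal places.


For Beta(a,b): Var = ab/((a+b)^2(a+b+1))
Var = 0.0019, SD = 0.0438
Approximate 95% CI width = 4 * 0.0438 = 0.1752

0.1752


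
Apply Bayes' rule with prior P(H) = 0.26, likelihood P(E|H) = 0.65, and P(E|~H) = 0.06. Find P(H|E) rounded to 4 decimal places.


Step 1: Compute marginal P(E) = P(E|H)P(H) + P(E|~H)P(~H)
= 0.65*0.26 + 0.06*0.74 = 0.2134
Step 2: P(H|E) = P(E|H)P(H)/P(E) = 0.169/0.2134
= 0.7919

0.7919


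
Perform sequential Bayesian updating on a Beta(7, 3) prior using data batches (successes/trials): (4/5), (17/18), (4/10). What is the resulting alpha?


Accumulate successes: 25
Posterior alpha = prior alpha + sum of successes
= 7 + 25 = 32

32


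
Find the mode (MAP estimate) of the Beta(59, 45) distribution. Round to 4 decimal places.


For Beta(a,b) with a,b > 1:
Mode = (a-1)/(a+b-2) = (59-1)/(104-2)
= 58/102 = 0.5686

0.5686


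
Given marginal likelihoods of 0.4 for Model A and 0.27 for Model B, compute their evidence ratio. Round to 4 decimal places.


Ratio = ML(A) / ML(B) = 0.4/0.27
= 1.4815

1.4815


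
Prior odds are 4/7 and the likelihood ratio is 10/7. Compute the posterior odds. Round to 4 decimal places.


Posterior odds = prior odds * likelihood ratio
= (4/7) * (10/7)
= 40 / 49
= 0.8163

0.8163


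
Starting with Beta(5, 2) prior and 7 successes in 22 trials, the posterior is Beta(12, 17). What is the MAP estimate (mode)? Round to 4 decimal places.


The mode of Beta(a, b) when a > 1 and b > 1 is (a-1)/(a+b-2)
= (12 - 1) / (12 + 17 - 2)
= 11 / 27
= 0.4074

0.4074


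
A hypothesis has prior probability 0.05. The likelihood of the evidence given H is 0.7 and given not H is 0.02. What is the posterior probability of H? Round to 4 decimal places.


Using Bayes' theorem:
P(E) = 0.05 * 0.7 + 0.95 * 0.02
P(E) = 0.054
P(H|E) = (0.05 * 0.7) / 0.054 = 0.6481

0.6481


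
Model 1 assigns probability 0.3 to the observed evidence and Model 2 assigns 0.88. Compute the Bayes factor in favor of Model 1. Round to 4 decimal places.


BF = P(data|M1) / P(data|M2)
= 0.3 / 0.88 = 0.3409

0.3409


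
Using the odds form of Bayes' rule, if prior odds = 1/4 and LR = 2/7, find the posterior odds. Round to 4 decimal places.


Bayes' rule in odds form: posterior odds = prior odds * LR
= (1 * 2) / (4 * 7)
= 2/28 = 0.0714

0.0714


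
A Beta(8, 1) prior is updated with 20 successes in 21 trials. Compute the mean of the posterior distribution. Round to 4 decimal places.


After update: Beta(28, 2)
Mean = 28 / (28 + 2) = 28 / 30
= 0.9333

0.9333


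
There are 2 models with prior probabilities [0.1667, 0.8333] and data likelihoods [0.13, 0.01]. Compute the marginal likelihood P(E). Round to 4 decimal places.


P(E) = sum over models of P(M_i) * P(E|M_i)
= 0.1667*0.13 + 0.8333*0.01
= 0.03

0.03


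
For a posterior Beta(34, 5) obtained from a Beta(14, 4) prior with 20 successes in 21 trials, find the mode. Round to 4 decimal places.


Mode = (alpha - 1) / (alpha + beta - 2)
= 33 / 37
= 0.8919

0.8919


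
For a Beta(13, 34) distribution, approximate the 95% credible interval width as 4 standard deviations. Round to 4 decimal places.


Variance of Beta(a,b) = ab / ((a+b)^2 * (a+b+1))
= 13*34 / ((47)^2 * 48)
= 0.0042
SD = sqrt(0.0042) = 0.0646
Width = 4 * SD = 0.2583

0.2583


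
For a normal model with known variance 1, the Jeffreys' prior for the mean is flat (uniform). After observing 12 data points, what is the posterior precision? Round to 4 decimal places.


Jeffreys' prior for normal mean (known variance) is flat.
Prior precision = 0.
Posterior precision = prior_prec + n/sigma^2 = 0 + 12/1
= 12.0

12.0


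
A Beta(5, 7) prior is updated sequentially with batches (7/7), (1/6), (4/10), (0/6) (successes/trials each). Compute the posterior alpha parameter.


Sequential conjugate updating is equivalent to a single batch update.
Total successes across all batches = 12
alpha_posterior = alpha_prior + total_successes = 5 + 12
= 17

17


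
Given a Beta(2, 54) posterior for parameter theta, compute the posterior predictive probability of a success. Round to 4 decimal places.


For a Beta-Bernoulli model, the predictive probability is the mean:
P(success) = 2/(2+54) = 2/56 = 0.0357

0.0357


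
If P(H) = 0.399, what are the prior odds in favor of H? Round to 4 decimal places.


Prior odds = P(H) / (1 - P(H))
= 0.399 / 0.601
= 0.6639

0.6639


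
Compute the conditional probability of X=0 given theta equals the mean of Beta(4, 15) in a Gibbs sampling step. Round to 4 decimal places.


Mean of Beta(4, 15) = 0.2105
P(X=0 | theta=0.2105) = 0.7895

0.7895


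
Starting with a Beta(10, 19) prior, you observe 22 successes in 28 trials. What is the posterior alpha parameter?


For a Beta-Binomial conjugate model:
Posterior alpha = prior alpha + number of successes
= 10 + 22 = 32

32


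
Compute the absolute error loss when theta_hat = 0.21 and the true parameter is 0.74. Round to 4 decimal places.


L = |theta_hat - theta_true|
= |0.21 - 0.74| = 0.53

0.53


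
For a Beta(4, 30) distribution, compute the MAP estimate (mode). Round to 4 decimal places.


MAP = mode = (a-1)/(a+b-2)
= (4-1)/(4+30-2)
= 3/32 = 0.0938

0.0938


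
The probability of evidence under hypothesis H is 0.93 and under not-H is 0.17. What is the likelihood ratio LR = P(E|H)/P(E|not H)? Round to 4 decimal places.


LR = 0.93 / 0.17
= 5.4706

5.4706


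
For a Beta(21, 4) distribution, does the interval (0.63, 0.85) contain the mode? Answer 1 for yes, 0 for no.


Mode of Beta(a,b) = (a-1)/(a+b-2)
= (21-1)/(21+4-2) = 0.8696
Check: 0.63 <= 0.8696 <= 0.85?
Result: 0

0


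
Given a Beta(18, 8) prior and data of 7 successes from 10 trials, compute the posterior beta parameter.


Number of failures = 10 - 7 = 3
Posterior beta = 8 + 3 = 11

11


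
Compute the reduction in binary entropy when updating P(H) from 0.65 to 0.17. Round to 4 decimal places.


H_before = -p*log2(p) - (1-p)*log2(1-p) for p=0.65: 0.9341
H_after for p=0.17: 0.6577
Reduction = 0.9341 - 0.6577 = 0.2764

0.2764


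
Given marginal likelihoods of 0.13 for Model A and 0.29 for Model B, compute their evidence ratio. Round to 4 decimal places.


Ratio = ML(A) / ML(B) = 0.13/0.29
= 0.4483

0.4483


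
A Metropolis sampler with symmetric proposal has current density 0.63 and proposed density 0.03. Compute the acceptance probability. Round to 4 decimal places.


For symmetric proposals, acceptance = min(1, pi(x*)/pi(x))
= min(1, 0.03/0.63)
= min(1, 0.0476) = 0.0476

0.0476


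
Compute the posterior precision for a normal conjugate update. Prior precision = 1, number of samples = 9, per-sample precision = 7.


tau_post = tau_0 + n * tau
= 1 + 9 * 7 = 64

64


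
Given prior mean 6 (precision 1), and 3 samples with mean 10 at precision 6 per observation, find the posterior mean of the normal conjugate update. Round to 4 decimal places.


The posterior mean is a precision-weighted average of prior and data.
Post. prec. = 1 + 18 = 19
Post. mean = (6 + 180)/19 = 186/19 = 9.7895

9.7895


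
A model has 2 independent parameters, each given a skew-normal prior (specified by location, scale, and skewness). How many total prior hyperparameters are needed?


Each skew-normal prior needs 3 hyperparameters (location, scale, and skewness).
Total = 3 * 2 = 6

6


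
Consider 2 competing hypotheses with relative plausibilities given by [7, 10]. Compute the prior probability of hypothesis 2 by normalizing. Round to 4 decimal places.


Sum of weights = 7 + 10 = 17
Normalized prior for H2 = 10 / 17
= 0.5882

0.5882


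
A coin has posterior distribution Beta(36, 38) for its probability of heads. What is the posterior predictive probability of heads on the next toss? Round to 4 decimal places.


Posterior predictive = E[theta] = alpha/(alpha+beta)
= 36/74
= 0.4865

0.4865


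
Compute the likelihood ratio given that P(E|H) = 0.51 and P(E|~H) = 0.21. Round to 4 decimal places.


LR = P(E|H) / P(E|~H)
= 0.51 / 0.21 = 2.4286

2.4286


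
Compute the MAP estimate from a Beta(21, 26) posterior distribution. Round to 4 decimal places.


MAP = mode of Beta distribution
= (alpha - 1)/(alpha + beta - 2)
= (21-1)/(21+26-2)
= 20/45 = 0.4444

0.4444


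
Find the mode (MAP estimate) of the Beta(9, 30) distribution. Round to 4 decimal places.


For Beta(a,b) with a,b > 1:
Mode = (a-1)/(a+b-2) = (9-1)/(39-2)
= 8/37 = 0.2162

0.2162


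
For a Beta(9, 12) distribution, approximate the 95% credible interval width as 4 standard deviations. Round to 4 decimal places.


Variance of Beta(a,b) = ab / ((a+b)^2 * (a+b+1))
= 9*12 / ((21)^2 * 22)
= 0.0111
SD = sqrt(0.0111) = 0.1055
Width = 4 * SD = 0.422

0.422


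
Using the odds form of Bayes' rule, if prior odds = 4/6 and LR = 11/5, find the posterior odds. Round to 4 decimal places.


Bayes' rule in odds form: posterior odds = prior odds * LR
= (4 * 11) / (6 * 5)
= 44/30 = 1.4667

1.4667


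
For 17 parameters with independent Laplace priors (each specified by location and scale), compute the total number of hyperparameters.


A Laplace prior has 2 hyperparameters per parameter.
Total = 17 * 2 = 34

34


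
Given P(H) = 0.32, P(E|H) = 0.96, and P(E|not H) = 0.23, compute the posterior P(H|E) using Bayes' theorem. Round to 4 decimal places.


By Bayes' theorem: P(H|E) = P(E|H)*P(H) / P(E)
P(E) = P(E|H)*P(H) + P(E|not H)*P(not H)
P(E) = 0.96*0.32 + 0.23*0.68 = 0.4636
P(H|E) = 0.96*0.32 / 0.4636 = 0.6626

0.6626


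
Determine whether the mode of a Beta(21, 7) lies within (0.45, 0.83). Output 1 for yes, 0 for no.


First find the mode: (a-1)/(a+b-2) = 0.7692
Is 0.7692 in (0.45, 0.83)? 1

1


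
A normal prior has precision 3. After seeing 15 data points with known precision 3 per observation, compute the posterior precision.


In the conjugate normal model, precisions add:
tau_posterior = tau_prior + n * tau_data
= 3 + 15*3 = 48

48


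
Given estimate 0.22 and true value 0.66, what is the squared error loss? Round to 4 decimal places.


Squared error = (estimate - true)^2
Difference = -0.44
Loss = -0.44^2 = 0.1936

0.1936


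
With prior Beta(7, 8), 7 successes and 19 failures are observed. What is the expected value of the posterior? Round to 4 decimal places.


Posterior = Beta(14, 27)
E[theta] = alpha/(alpha+beta)
= 14/41 = 0.3415

0.3415


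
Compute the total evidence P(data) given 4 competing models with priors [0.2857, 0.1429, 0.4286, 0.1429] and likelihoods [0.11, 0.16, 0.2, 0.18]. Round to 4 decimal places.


Marginal likelihood = sum P(model_i) * P(data|model_i)
Model 1: 0.2857 * 0.11 = 0.0314
Model 2: 0.1429 * 0.16 = 0.0229
Model 3: 0.4286 * 0.2 = 0.0857
Model 4: 0.1429 * 0.18 = 0.0257
Total = 0.1657

0.1657


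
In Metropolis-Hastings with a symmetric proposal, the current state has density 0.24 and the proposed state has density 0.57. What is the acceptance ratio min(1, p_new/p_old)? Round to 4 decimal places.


Ratio = p_new / p_old = 0.57 / 0.24 = 2.375
Acceptance = min(1, 2.375) = 1.0

1.0


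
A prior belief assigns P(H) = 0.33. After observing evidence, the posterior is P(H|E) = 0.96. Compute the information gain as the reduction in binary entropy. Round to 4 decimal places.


H(prior) = -0.33*log2(0.33) - 0.67*log2(0.67)
= 0.9149
H(post) = -0.96*log2(0.96) - 0.04*log2(0.04)
= 0.2423
IG = 0.9149 - 0.2423 = 0.6726

0.6726


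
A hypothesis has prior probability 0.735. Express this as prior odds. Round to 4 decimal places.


Odds = P(H) / P(not H) = 0.735 / 0.265
= 2.7736

2.7736


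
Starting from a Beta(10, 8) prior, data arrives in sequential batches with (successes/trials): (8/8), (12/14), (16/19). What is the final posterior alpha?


In sequential Bayesian updating, we sum all successes.
Total successes = 36
Final alpha = 10 + 36 = 46

46


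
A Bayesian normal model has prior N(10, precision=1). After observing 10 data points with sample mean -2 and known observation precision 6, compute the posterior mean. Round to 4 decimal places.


Posterior mean = (prior_precision * prior_mean + n * data_precision * data_mean) / (prior_precision + n * data_precision)
Numerator = 1*10 + 10*6*-2 = -110
Denominator = 1 + 10*6 = 61
Posterior mean = -1.8033

-1.8033


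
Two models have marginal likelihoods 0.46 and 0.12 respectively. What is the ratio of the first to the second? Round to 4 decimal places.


Evidence ratio = 0.46 / 0.12
= 3.8333

3.8333


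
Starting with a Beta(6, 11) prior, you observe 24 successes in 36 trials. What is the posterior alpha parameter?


For a Beta-Binomial conjugate model:
Posterior alpha = prior alpha + number of successes
= 6 + 24 = 30

30


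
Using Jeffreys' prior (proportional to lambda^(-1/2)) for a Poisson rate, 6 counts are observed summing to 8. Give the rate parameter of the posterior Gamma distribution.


Conjugate update: Gamma(prior_shape + S, prior_rate + n).
Prior shape = 0.5, prior rate = 0.
Posterior rate = 0 + n = 6

6.0


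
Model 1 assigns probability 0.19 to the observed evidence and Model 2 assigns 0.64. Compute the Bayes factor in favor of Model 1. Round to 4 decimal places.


BF = P(data|M1) / P(data|M2)
= 0.19 / 0.64 = 0.2969

0.2969


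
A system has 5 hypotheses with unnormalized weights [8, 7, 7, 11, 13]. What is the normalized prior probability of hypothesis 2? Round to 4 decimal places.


The normalized prior is the weight divided by the total.
Total weight = 46
P(H2) = 7 / 46 = 0.1522

0.1522


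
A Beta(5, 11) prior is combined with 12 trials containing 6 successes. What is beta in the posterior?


In conjugate updating:
beta_posterior = beta_prior + (n - k)
= 11 + (12 - 6)
= 11 + 6 = 17

17


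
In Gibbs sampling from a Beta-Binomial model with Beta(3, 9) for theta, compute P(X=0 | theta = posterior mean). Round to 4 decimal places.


Posterior mean = alpha/(alpha+beta) = 3/12 = 0.25
P(X=0|theta=mean) = 1 - theta = 0.75

0.75


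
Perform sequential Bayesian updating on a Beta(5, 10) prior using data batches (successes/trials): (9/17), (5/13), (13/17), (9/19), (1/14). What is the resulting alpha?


Accumulate successes: 37
Posterior alpha = prior alpha + sum of successes
= 5 + 37 = 42

42


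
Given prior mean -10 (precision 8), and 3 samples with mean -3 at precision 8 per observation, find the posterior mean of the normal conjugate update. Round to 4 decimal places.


The posterior mean is a precision-weighted average of prior and data.
Post. prec. = 8 + 24 = 32
Post. mean = (-80 + -72)/32 = -152/32 = -4.75

-4.75


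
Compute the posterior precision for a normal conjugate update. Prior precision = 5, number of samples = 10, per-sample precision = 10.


tau_post = tau_0 + n * tau
= 5 + 10 * 10 = 105

105


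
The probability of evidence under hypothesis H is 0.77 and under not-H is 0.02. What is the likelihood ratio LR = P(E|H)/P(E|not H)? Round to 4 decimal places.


LR = 0.77 / 0.02
= 38.5

38.5


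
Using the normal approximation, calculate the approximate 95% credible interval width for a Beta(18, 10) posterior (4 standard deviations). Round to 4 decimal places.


Var(Beta) = 18*10/(28^2 * 29) = 0.0079
SD = 0.089
Width ~ 4*SD = 0.3559

0.3559


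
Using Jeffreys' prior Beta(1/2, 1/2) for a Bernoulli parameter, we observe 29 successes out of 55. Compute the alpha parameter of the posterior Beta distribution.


Conjugate update: Beta(0.5 + k, 0.5 + n - k).
k = 29, n - k = 26
Posterior alpha = 0.5 + k = 0.5 + 29 = 29.5

29.5


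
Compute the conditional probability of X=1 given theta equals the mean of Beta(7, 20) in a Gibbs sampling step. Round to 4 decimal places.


Mean of Beta(7, 20) = 0.2593
P(X=1 | theta=0.2593) = 0.2593

0.2593


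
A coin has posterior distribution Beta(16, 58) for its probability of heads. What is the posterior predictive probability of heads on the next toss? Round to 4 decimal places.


Posterior predictive = E[theta] = alpha/(alpha+beta)
= 16/74
= 0.2162

0.2162


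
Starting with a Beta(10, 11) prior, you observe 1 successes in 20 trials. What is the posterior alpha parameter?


For a Beta-Binomial conjugate model:
Posterior alpha = prior alpha + number of successes
= 10 + 1 = 11

11


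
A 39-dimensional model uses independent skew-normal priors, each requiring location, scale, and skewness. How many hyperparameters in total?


Per parameter: 3 (location, scale, and skewness).
Total = 39 * 3 = 117

117


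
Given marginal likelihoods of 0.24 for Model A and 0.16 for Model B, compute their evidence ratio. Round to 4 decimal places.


Ratio = ML(A) / ML(B) = 0.24/0.16
= 1.5

1.5


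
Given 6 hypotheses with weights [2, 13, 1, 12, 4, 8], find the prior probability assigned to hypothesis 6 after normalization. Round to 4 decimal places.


To normalize, divide each weight by the sum of all weights.
Sum = 40
Prior(H6) = 8/40 = 0.2

0.2


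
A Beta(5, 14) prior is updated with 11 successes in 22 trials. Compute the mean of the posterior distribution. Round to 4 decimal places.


After update: Beta(16, 25)
Mean = 16 / (16 + 25) = 16 / 41
= 0.3902

0.3902


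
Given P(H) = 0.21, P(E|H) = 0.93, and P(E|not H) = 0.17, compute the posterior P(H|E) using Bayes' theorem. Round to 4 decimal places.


By Bayes' theorem: P(H|E) = P(E|H)*P(H) / P(E)
P(E) = P(E|H)*P(H) + P(E|not H)*P(not H)
P(E) = 0.93*0.21 + 0.17*0.79 = 0.3296
P(H|E) = 0.93*0.21 / 0.3296 = 0.5925

0.5925


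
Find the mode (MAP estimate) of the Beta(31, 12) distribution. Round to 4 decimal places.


For Beta(a,b) with a,b > 1:
Mode = (a-1)/(a+b-2) = (31-1)/(43-2)
= 30/41 = 0.7317

0.7317


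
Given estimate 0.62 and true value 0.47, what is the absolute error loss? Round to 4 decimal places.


Absolute error = |estimate - true|
= |0.15| = 0.15

0.15


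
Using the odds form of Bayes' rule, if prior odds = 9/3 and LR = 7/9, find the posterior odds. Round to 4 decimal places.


Bayes' rule in odds form: posterior odds = prior odds * LR
= (9 * 7) / (3 * 9)
= 63/27 = 2.3333

2.3333


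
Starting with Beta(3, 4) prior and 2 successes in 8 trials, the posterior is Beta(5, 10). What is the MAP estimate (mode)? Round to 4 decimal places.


The mode of Beta(a, b) when a > 1 and b > 1 is (a-1)/(a+b-2)
= (5 - 1) / (5 + 10 - 2)
= 4 / 13
= 0.3077

0.3077


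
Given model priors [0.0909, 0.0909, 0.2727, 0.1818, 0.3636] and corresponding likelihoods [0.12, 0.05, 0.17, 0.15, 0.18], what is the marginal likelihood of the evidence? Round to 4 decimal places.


P(E) = sum_i P(M_i) P(E|M_i)
= 0.0109 + 0.0045 + 0.0464 + 0.0273 + 0.0654
= 0.1545

0.1545


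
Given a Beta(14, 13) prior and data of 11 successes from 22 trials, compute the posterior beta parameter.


Number of failures = 22 - 11 = 11
Posterior beta = 13 + 11 = 24

24


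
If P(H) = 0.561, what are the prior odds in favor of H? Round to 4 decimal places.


Prior odds = P(H) / (1 - P(H))
= 0.561 / 0.439
= 1.2779

1.2779


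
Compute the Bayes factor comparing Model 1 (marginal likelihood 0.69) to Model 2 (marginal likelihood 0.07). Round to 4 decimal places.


BF12 = marginal likelihood of M1 / marginal likelihood of M2
= 0.69/0.07
= 9.8571

9.8571


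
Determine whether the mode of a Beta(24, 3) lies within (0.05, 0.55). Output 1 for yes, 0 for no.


First find the mode: (a-1)/(a+b-2) = 0.92
Is 0.92 in (0.05, 0.55)? 0

0


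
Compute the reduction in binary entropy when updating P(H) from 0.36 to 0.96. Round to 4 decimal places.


H_before = -p*log2(p) - (1-p)*log2(1-p) for p=0.36: 0.9427
H_after for p=0.96: 0.2423
Reduction = 0.9427 - 0.2423 = 0.7004

0.7004


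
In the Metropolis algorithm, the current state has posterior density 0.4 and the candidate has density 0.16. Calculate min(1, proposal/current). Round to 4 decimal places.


Ratio = 0.16/0.4 = 0.4
Acceptance probability = min(1, 0.4)
= 0.4

0.4


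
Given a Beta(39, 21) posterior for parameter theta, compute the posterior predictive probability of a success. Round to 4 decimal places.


For a Beta-Bernoulli model, the predictive probability is the mean:
P(success) = 39/(39+21) = 39/60 = 0.65

0.65


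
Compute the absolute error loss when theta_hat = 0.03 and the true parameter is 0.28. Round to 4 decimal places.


L = |theta_hat - theta_true|
= |0.03 - 0.28| = 0.25

0.25


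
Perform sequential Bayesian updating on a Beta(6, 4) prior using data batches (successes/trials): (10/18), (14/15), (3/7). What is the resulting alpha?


Accumulate successes: 27
Posterior alpha = prior alpha + sum of successes
= 6 + 27 = 33

33


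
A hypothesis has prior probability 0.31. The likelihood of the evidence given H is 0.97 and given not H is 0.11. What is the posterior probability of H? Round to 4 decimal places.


Using Bayes' theorem:
P(E) = 0.31 * 0.97 + 0.69 * 0.11
P(E) = 0.3766
P(H|E) = (0.31 * 0.97) / 0.3766 = 0.7985

0.7985


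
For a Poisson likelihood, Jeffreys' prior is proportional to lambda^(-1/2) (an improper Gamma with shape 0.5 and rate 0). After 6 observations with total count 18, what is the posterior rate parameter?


Jeffreys' prior for Poisson is proportional to lambda^(-1/2).
Posterior is Gamma(0.5 + S, 0 + n) = Gamma(0.5 + 18, 6).
Posterior rate = 0 + n = 6

6.0


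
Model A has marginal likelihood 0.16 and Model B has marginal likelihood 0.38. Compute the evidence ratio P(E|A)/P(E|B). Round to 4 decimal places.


Evidence ratio = P(E|A) / P(E|B)
= 0.16 / 0.38
= 0.4211

0.4211


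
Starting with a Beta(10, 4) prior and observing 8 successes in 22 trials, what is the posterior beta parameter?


Posterior beta = prior beta + failures
Failures = 22 - 8 = 14
beta_post = 4 + 14 = 18

18


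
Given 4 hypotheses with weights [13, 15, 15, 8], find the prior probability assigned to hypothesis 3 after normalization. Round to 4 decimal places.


To normalize, divide each weight by the sum of all weights.
Sum = 51
Prior(H3) = 15/51 = 0.2941

0.2941


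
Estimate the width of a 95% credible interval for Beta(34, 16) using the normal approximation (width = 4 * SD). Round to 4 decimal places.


For Beta(a,b): Var = ab/((a+b)^2(a+b+1))
Var = 0.0043, SD = 0.0653
Approximate 95% CI width = 4 * 0.0653 = 0.2613

0.2613


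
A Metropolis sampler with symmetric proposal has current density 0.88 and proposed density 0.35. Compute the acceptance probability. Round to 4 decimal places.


For symmetric proposals, acceptance = min(1, pi(x*)/pi(x))
= min(1, 0.35/0.88)
= min(1, 0.3977) = 0.3977

0.3977
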